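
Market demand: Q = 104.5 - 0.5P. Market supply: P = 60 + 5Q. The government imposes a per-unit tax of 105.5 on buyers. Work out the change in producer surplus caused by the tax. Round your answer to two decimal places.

-1036.16

Rewriting demand in inverse form: P = 209 - 2Q.
Without the tax, 209 - 2Q = 60 + 5Q so Q* = 21.2857 and P* = 166.4286.
A tax on buyers shifts demand down by 105.5: (209 - 105.5) - 2Q = 60 + 5Q, so Q_t = 6.2143. Buyers pay P_b = 196.5714; sellers receive P_s = P_b - 105.5 = 91.0714.
PS falls from (1/2)(21.2857)(106.4286) = 1132.7041 to (1/2)(6.2143)(31.0714) = 96.5434, a change of -1036.1607.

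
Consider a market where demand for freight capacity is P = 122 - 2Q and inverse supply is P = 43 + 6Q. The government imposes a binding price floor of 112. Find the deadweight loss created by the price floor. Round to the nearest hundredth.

95.06

Without the control, 122 - 2Q = 43 + 6Q so Q* = 9.875 and P* = 102.25.
At the floor price 112, quantity demanded is (122 - 112)/2 = 5; demand is the short side, so Q = 5 trades at P = 112.
At Q = 5 the demand price is 112 and the supply price is 73. Deadweight loss is the triangle between the curves from 5 to 9.875: (1/2)(112 - 73)(9.875 - 5) = 95.0625.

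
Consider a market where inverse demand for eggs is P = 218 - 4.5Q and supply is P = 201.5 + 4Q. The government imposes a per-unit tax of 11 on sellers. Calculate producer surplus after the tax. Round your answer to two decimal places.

0.84

Without the tax, 218 - 4.5Q = 201.5 + 4Q so Q* = 1.9412 and P* = 209.2647.
With the tax, sellers need 11 more per unit: 218 - 4.5Q = 201.5 + 4Q + 11, so Q_t = 0.6471. Buyers pay P_b = 215.0882; sellers receive P_s = P_b - 11 = 204.0882.
PS = (1/2)(Q_t)(P_s - 201.5) = (1/2)(0.6471)(2.5882) = 0.8374.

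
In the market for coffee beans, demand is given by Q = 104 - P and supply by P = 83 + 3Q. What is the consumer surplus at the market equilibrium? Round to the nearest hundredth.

13.78

Rewriting demand in inverse form: P = 104 - Q.
Equilibrium: 104 - Q = 83 + 3Q, so Q* = 5.25 and P* = 98.75.
The demand choke price is 104, so CS = (1/2)(Q*)(104 - P*) = (1/2)(5.25)(5.25) = 13.7812.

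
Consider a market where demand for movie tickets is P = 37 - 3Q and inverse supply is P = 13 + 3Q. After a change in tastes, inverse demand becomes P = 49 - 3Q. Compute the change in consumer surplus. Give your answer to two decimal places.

Initial equilibrium: Q_0 = 4, P_0 = 25; CS_0 = (1/2)(4)(12) = 24, PS_0 = (1/2)(4)(12) = 24.
New equilibrium: 49 - 3Q = 13 + 3Q gives Q_1 = 6, P_1 = 31; CS_1 = 54, PS_1 = 54.
Change in consumer surplus = 54 - 24 = 30.

30.00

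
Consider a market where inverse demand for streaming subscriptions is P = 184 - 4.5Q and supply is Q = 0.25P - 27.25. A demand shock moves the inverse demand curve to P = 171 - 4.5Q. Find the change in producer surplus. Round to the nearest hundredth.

Rewriting supply in inverse form: P = 109 + 4Q.
Initial equilibrium: Q_0 = 8.8235, P_0 = 144.2941; CS_0 = (1/2)(8.8235)(39.7059) = 175.173, PS_0 = (1/2)(8.8235)(35.2941) = 155.7093.
New equilibrium: 171 - 4.5Q = 109 + 4Q gives Q_1 = 7.2941, P_1 = 138.1765; CS_1 = 119.7093, PS_1 = 106.4083.
Change in producer surplus = 106.4083 - 155.7093 = -49.301.

-49.30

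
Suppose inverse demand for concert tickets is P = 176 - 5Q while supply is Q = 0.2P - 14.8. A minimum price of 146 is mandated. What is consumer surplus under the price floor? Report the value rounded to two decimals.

90.00

Rewriting supply in inverse form: P = 74 + 5Q.
Without the control, 176 - 5Q = 74 + 5Q so Q* = 10.2 and P* = 125.
At the floor price 146, quantity demanded is (176 - 146)/5 = 6; demand is the short side, so Q = 6 trades at P = 146.
CS is the triangle under demand above 146: (1/2)(6)(176 - 146) = 90.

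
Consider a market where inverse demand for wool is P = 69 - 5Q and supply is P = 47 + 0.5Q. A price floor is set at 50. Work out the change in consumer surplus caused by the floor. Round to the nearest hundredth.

-3.90

Free-market equilibrium: 69 - 5Q = 47 + 0.5Q gives Q* = 4, P* = 49.
At the floor price 50, quantity demanded is (69 - 50)/5 = 3.8; demand is the short side, so Q = 3.8 trades at P = 50.
CS goes from (1/2)(4)(20) = 40 to 36.1 (computed as (69 - 50)(3.8) - (1/2)(5)(3.8)^2), a change of -3.9.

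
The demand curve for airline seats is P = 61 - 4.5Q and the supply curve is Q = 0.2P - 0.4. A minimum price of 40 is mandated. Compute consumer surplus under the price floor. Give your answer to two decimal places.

49.00

Rewriting supply in inverse form: P = 2 + 5Q.
Free-market equilibrium: 61 - 4.5Q = 2 + 5Q gives Q* = 6.2105, P* = 33.0526.
At P = 40, buyers demand (61 - 40)/4.5 = 4.6667 while sellers would supply more, so the quantity traded is 4.6667 at price 40.
CS is the triangle under demand above 40: (1/2)(4.6667)(61 - 40) = 49.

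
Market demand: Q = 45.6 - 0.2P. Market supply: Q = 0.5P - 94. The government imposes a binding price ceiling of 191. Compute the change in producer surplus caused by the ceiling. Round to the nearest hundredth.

Rewriting demand in inverse form: P = 228 - 5Q.
Rewriting supply in inverse form: P = 188 + 2Q.
Without the control, 228 - 5Q = 188 + 2Q so Q* = 5.7143 and P* = 199.4286.
At P = 191, sellers supply (191 - 188)/2 = 1.5 while buyers want more, so the quantity traded is 1.5 at price 191.
PS goes from (1/2)(5.7143)(11.4286) = 32.6531 to 2.25 (computed as (191 - 188)(1.5) - (1/2)(2)(1.5)^2), a change of -30.4031.

-30.40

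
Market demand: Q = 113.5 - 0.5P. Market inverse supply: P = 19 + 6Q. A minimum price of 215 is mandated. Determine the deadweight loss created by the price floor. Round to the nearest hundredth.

Rewriting demand in inverse form: P = 227 - 2Q.
Without the control, 227 - 2Q = 19 + 6Q so Q* = 26 and P* = 175.
At the floor price 215, quantity demanded is (227 - 215)/2 = 6; demand is the short side, so Q = 6 trades at P = 215.
The lost-trades triangle has base Q* - 6 = 20 and height equal to the gap between the curves at Q = 6, which is 215 - 55 = 160. DWL = (1/2)(20)(160) = 1600.

1600.00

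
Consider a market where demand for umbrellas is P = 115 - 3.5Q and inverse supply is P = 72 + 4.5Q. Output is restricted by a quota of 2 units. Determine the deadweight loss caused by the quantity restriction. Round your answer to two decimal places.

Unrestricted equilibrium: Q* = (115 - 72)/(3.5 + 4.5) = 5.375.
At Q = 2 the demand price is 115 - 3.5(2) = 108 and the supply price is 72 + 4.5(2) = 81.
DWL = (1/2)(gap between curves at 2) x (Q* - 2) = (1/2)(27)(3.375) = 45.5625.

45.56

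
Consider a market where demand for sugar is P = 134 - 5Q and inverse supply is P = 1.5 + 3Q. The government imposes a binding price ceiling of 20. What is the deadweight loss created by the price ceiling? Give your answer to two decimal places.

Free-market equilibrium: 134 - 5Q = 1.5 + 3Q gives Q* = 16.5625, P* = 51.1875.
At the ceiling price 20, quantity supplied is (20 - 1.5)/3 = 6.1667; supply is the short side, so Q = 6.1667 trades at P = 20.
At Q = 6.1667 the demand price is 103.1667 and the supply price is 20. Deadweight loss is the triangle between the curves from 6.1667 to 16.5625: (1/2)(103.1667 - 20)(16.5625 - 6.1667) = 432.2934.

432.29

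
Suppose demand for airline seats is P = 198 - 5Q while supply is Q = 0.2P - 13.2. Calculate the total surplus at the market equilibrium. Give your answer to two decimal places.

Rewriting supply in inverse form: P = 66 + 5Q.
Setting demand equal to supply, 132 = 10Q, so Q* = 13.2 and P* = 132.
CS = (1/2)(13.2)(66) = 435.6 and PS = (1/2)(13.2)(66) = 435.6, so total surplus = 871.2.

871.20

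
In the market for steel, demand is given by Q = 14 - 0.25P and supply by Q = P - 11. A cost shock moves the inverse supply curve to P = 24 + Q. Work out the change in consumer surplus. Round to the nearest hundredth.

-80.08

Rewriting demand in inverse form: P = 56 - 4Q.
Rewriting supply in inverse form: P = 11 + Q.
Initial equilibrium: Q_0 = 9, P_0 = 20; CS_0 = (1/2)(9)(36) = 162, PS_0 = (1/2)(9)(9) = 40.5.
New equilibrium: 56 - 4Q = 24 + Q gives Q_1 = 6.4, P_1 = 30.4; CS_1 = 81.92, PS_1 = 20.48.
Change in consumer surplus = 81.92 - 162 = -80.08.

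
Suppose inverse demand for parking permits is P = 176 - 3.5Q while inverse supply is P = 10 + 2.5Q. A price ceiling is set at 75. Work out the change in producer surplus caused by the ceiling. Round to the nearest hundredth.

Free-market equilibrium: 176 - 3.5Q = 10 + 2.5Q gives Q* = 27.6667, P* = 79.1667.
At P = 75, sellers supply (75 - 10)/2.5 = 26 while buyers want more, so the quantity traded is 26 at price 75.
PS goes from (1/2)(27.6667)(69.1667) = 956.8056 to 845 (computed as (75 - 10)(26) - (1/2)(2.5)(26)^2), a change of -111.8056.

-111.81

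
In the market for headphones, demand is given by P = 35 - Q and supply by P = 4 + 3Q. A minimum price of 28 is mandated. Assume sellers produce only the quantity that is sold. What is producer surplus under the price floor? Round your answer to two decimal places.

94.50

Free-market equilibrium: 35 - Q = 4 + 3Q gives Q* = 7.75, P* = 27.25.
At the floor price 28, quantity demanded is (35 - 28)/1 = 7; demand is the short side, so Q = 7 trades at P = 28.
The supply price at Q = 7 is 25. PS is the trapezoid between 28 and supply over [0, 7]: (1/2)[(28 - 4) + (28 - 25)](7) = 94.5.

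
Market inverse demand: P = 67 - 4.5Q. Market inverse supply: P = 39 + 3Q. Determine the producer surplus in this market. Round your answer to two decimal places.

Set 67 - 4.5Q = 39 + 3Q, which gives 28 = 7.5Q, so Q* = 3.7333 and P* = 67 - 4.5(3.7333) = 50.2.
PS is the area between P* and the supply curve from 0 to Q*: (1/2)(3.7333)(11.2) = 20.9067.

20.91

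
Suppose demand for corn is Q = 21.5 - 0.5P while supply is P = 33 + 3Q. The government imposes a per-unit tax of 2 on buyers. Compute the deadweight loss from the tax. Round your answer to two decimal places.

0.40

Rewriting demand in inverse form: P = 43 - 2Q.
Without the tax, 43 - 2Q = 33 + 3Q so Q* = 2 and P* = 39.
With the tax, buyers' net willingness to pay falls by 2: (43 - 2) - 2Q = 33 + 3Q, so Q_t = 1.6. Buyers pay P_b = 39.8; sellers receive P_s = P_b - 2 = 37.8.
The welfare triangle lost has base Q* - Q_t = 0.4 and height t = 2, so DWL = (1/2)(0.4)(2) = 0.4.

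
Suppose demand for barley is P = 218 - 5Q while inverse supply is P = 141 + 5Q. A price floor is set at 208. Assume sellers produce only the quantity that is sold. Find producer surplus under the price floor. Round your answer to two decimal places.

124.00

Without the control, 218 - 5Q = 141 + 5Q so Q* = 7.7 and P* = 179.5.
At P = 208, buyers demand (218 - 208)/5 = 2 while sellers would supply more, so the quantity traded is 2 at price 208.
The supply price at Q = 2 is 151. PS is the trapezoid between 208 and supply over [0, 2]: (1/2)[(208 - 141) + (208 - 151)](2) = 124.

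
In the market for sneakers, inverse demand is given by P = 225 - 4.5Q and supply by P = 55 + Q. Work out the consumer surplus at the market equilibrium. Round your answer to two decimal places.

Set 225 - 4.5Q = 55 + Q, which gives 170 = 5.5Q, so Q* = 30.9091 and P* = 225 - 4.5(30.9091) = 85.9091.
The demand choke price is 225, so CS = (1/2)(Q*)(225 - P*) = (1/2)(30.9091)(139.0909) = 2149.5868.

2149.59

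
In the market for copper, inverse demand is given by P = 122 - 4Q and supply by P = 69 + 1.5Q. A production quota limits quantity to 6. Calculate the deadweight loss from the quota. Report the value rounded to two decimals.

Unrestricted equilibrium: Q* = (122 - 69)/(4 + 1.5) = 9.6364.
At Q = 6 the demand price is 122 - 4(6) = 98 and the supply price is 69 + 1.5(6) = 78.
DWL = (1/2)(gap between curves at 6) x (Q* - 6) = (1/2)(20)(3.6364) = 36.3636.

36.36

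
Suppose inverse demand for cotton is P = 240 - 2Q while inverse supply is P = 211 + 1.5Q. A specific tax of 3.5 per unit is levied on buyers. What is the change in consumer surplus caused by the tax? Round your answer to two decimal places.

-15.57

Without the tax, 240 - 2Q = 211 + 1.5Q so Q* = 8.2857 and P* = 223.4286.
With the tax, buyers' net willingness to pay falls by 3.5: (240 - 3.5) - 2Q = 211 + 1.5Q, so Q_t = 7.2857. Buyers pay P_b = 225.4286; sellers receive P_s = P_b - 3.5 = 221.9286.
CS falls from (1/2)(8.2857)(16.5714) = 68.6531 to (1/2)(7.2857)(14.5714) = 53.0816, a change of -15.5714.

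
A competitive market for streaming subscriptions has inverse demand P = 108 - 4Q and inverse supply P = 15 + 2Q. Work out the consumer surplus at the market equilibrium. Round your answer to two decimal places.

Set 108 - 4Q = 15 + 2Q, which gives 93 = 6Q, so Q* = 15.5 and P* = 108 - 4(15.5) = 46.
The demand choke price is 108, so CS = (1/2)(Q*)(108 - P*) = (1/2)(15.5)(62) = 480.5.

480.50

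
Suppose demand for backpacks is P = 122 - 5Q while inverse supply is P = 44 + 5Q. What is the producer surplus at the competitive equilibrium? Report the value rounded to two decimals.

Equilibrium: 122 - 5Q = 44 + 5Q, so Q* = 7.8 and P* = 83.
The supply curve's price intercept is 44, so PS = (1/2)(Q*)(P* - 44) = (1/2)(7.8)(39) = 152.1.

152.10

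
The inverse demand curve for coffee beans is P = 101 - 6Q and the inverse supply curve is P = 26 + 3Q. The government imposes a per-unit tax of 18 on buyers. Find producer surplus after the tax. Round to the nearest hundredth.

Without the tax, 101 - 6Q = 26 + 3Q so Q* = 8.3333 and P* = 51.
A tax on buyers shifts demand down by 18: (101 - 18) - 6Q = 26 + 3Q, so Q_t = 6.3333. Buyers pay P_b = 63; sellers receive P_s = P_b - 18 = 45.
PS = (1/2)(Q_t)(P_s - 26) = (1/2)(6.3333)(19) = 60.1667.

60.17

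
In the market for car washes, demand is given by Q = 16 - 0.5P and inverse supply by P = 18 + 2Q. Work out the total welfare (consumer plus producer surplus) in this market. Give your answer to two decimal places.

Rewriting demand in inverse form: P = 32 - 2Q.
Setting demand equal to supply, 14 = 4Q, so Q* = 3.5 and P* = 25.
CS = (1/2)(3.5)(7) = 12.25 and PS = (1/2)(3.5)(7) = 12.25, so total surplus = 24.5.

24.50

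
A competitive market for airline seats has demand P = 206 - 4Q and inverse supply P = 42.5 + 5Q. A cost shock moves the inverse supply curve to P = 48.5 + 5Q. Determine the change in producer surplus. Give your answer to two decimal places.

Initial equilibrium: Q_0 = 18.1667, P_0 = 133.3333; CS_0 = (1/2)(18.1667)(72.6667) = 660.0556, PS_0 = (1/2)(18.1667)(90.8333) = 825.0694.
New equilibrium: 206 - 4Q = 48.5 + 5Q gives Q_1 = 17.5, P_1 = 136; CS_1 = 612.5, PS_1 = 765.625.
Change in producer surplus = 765.625 - 825.0694 = -59.4444.

-59.44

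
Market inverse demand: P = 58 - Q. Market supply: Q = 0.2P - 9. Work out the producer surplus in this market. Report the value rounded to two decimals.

Rewriting supply in inverse form: P = 45 + 5Q.
Set 58 - Q = 45 + 5Q, which gives 13 = 6Q, so Q* = 2.1667 and P* = 58 - (2.1667) = 55.8333.
PS is the area between P* and the supply curve from 0 to Q*: (1/2)(2.1667)(10.8333) = 11.7361.

11.74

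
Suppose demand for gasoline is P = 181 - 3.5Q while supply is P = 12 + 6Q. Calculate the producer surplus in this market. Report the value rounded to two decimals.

949.40

Set 181 - 3.5Q = 12 + 6Q, which gives 169 = 9.5Q, so Q* = 17.7895 and P* = 181 - 3.5(17.7895) = 118.7368.
Producer surplus is the triangle above supply below P*: (1/2)(17.7895)(118.7368 - 12) = (1/2)(17.7895)(106.7368) = 949.3961.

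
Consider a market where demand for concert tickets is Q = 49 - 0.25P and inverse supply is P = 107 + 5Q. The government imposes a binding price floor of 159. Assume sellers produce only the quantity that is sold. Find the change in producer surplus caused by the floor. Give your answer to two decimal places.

Rewriting demand in inverse form: P = 196 - 4Q.
Free-market equilibrium: 196 - 4Q = 107 + 5Q gives Q* = 9.8889, P* = 156.4444.
At P = 159, buyers demand (196 - 159)/4 = 9.25 while sellers would supply more, so the quantity traded is 9.25 at price 159.
PS goes from (1/2)(9.8889)(49.4444) = 244.4753 to 267.0938 (computed as (159 - 107)(9.25) - (1/2)(5)(9.25)^2), a change of 22.6184.

22.62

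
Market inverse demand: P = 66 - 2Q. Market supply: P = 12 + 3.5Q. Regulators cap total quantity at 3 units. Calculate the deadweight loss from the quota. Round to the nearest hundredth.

Without the quota, 66 - 2Q = 12 + 3.5Q gives Q* = 9.8182.
At Q = 3 the demand price is 66 - 2(3) = 60 and the supply price is 12 + 3.5(3) = 22.5.
DWL = (1/2)(gap between curves at 3) x (Q* - 3) = (1/2)(37.5)(6.8182) = 127.8409.

127.84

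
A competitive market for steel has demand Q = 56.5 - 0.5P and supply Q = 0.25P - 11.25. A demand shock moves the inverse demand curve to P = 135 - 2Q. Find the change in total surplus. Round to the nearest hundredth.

Rewriting demand in inverse form: P = 113 - 2Q.
Rewriting supply in inverse form: P = 45 + 4Q.
Initial equilibrium: Q_0 = 11.3333, P_0 = 90.3333; CS_0 = (1/2)(11.3333)(22.6667) = 128.4444, PS_0 = (1/2)(11.3333)(45.3333) = 256.8889.
New equilibrium: 135 - 2Q = 45 + 4Q gives Q_1 = 15, P_1 = 105; CS_1 = 225, PS_1 = 450.
Change in total surplus = (225 + 450) - (128.4444 + 256.8889) = 289.6667.

289.67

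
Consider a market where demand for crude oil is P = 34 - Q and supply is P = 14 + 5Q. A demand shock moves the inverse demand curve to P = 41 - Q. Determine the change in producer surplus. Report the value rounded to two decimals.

Initial equilibrium: Q_0 = 3.3333, P_0 = 30.6667; CS_0 = (1/2)(3.3333)(3.3333) = 5.5556, PS_0 = (1/2)(3.3333)(16.6667) = 27.7778.
New equilibrium: 41 - Q = 14 + 5Q gives Q_1 = 4.5, P_1 = 36.5; CS_1 = 10.125, PS_1 = 50.625.
Change in producer surplus = 50.625 - 27.7778 = 22.8472.

22.85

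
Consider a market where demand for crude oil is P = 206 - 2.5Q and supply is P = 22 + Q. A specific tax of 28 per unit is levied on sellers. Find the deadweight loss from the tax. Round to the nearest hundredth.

Pre-tax equilibrium: 206 - 2.5Q = 22 + Q gives Q* = 52.5714, P* = 74.5714.
With the tax, sellers need 28 more per unit: 206 - 2.5Q = 22 + Q + 28, so Q_t = 44.5714. Buyers pay P_b = 94.5714; sellers receive P_s = P_b - 28 = 66.5714.
The welfare triangle lost has base Q* - Q_t = 8 and height t = 28, so DWL = (1/2)(8)(28) = 112.

112.00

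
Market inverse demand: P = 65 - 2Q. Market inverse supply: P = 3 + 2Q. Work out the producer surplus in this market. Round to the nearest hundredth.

240.25

Equilibrium: 65 - 2Q = 3 + 2Q, so Q* = 15.5 and P* = 34.
The supply curve's price intercept is 3, so PS = (1/2)(Q*)(P* - 3) = (1/2)(15.5)(31) = 240.25.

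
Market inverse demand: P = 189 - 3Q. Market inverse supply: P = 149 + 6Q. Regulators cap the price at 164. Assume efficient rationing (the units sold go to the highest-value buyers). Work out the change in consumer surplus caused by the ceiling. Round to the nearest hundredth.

Free-market equilibrium: 189 - 3Q = 149 + 6Q gives Q* = 4.4444, P* = 175.6667.
At the ceiling price 164, quantity supplied is (164 - 149)/6 = 2.5; supply is the short side, so Q = 2.5 trades at P = 164.
CS goes from (1/2)(4.4444)(13.3333) = 29.6296 to 53.125 (computed as (189 - 164)(2.5) - (1/2)(3)(2.5)^2), a change of 23.4954.

23.50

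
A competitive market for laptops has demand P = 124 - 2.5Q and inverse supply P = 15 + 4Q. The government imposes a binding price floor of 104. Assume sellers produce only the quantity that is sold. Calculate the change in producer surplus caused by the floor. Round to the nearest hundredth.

21.59

Without the control, 124 - 2.5Q = 15 + 4Q so Q* = 16.7692 and P* = 82.0769.
At P = 104, buyers demand (124 - 104)/2.5 = 8 while sellers would supply more, so the quantity traded is 8 at price 104.
PS goes from (1/2)(16.7692)(67.0769) = 562.4142 to 584 (computed as (104 - 15)(8) - (1/2)(4)(8)^2), a change of 21.5858.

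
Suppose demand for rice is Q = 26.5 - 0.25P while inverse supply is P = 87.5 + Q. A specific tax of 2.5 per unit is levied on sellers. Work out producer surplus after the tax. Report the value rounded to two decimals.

5.12

Rewriting demand in inverse form: P = 106 - 4Q.
Without the tax, 106 - 4Q = 87.5 + Q so Q* = 3.7 and P* = 91.2.
A tax on sellers shifts supply up by 2.5: 106 - 4Q = 87.5 + Q + 2.5, so Q_t = 3.2. Buyers pay P_b = 93.2; sellers receive P_s = P_b - 2.5 = 90.7.
PS = (1/2)(Q_t)(P_s - 87.5) = (1/2)(3.2)(3.2) = 5.12.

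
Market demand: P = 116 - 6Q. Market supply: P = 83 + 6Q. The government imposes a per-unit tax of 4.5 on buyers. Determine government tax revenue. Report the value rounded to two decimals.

Pre-tax equilibrium: 116 - 6Q = 83 + 6Q gives Q* = 2.75, P* = 99.5.
With the tax, buyers' net willingness to pay falls by 4.5: (116 - 4.5) - 6Q = 83 + 6Q, so Q_t = 2.375. Buyers pay P_b = 101.75; sellers receive P_s = P_b - 4.5 = 97.25.
Tax revenue = t x Q_t = 4.5 x 2.375 = 10.6875.

10.69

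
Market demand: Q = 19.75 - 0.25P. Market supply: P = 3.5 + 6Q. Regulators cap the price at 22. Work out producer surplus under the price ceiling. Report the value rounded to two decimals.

28.52

Rewriting demand in inverse form: P = 79 - 4Q.
Without the control, 79 - 4Q = 3.5 + 6Q so Q* = 7.55 and P* = 48.8.
At the ceiling price 22, quantity supplied is (22 - 3.5)/6 = 3.0833; supply is the short side, so Q = 3.0833 trades at P = 22.
PS is the triangle above supply below 22: (1/2)(3.0833)(22 - 3.5) = 28.5208.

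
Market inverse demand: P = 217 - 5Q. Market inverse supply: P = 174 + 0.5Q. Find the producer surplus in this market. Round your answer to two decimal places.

Set 217 - 5Q = 174 + 0.5Q, which gives 43 = 5.5Q, so Q* = 7.8182 and P* = 217 - 5(7.8182) = 177.9091.
The supply curve's price intercept is 174, so PS = (1/2)(Q*)(P* - 174) = (1/2)(7.8182)(3.9091) = 15.281.

15.28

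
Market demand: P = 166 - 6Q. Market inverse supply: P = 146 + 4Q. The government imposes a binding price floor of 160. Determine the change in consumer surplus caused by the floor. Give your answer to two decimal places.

Without the control, 166 - 6Q = 146 + 4Q so Q* = 2 and P* = 154.
At the floor price 160, quantity demanded is (166 - 160)/6 = 1; demand is the short side, so Q = 1 trades at P = 160.
CS goes from (1/2)(2)(12) = 12 to 3 (computed as (166 - 160)(1) - (1/2)(6)(1)^2), a change of -9.

-9.00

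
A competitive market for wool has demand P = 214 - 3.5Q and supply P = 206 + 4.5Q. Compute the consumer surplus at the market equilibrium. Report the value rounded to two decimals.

1.75

Set 214 - 3.5Q = 206 + 4.5Q, which gives 8 = 8Q, so Q* = 1 and P* = 214 - 3.5(1) = 210.5.
Consumer surplus is the triangle under demand above P*: (1/2)(1)(214 - 210.5) = (1/2)(1)(3.5) = 1.75.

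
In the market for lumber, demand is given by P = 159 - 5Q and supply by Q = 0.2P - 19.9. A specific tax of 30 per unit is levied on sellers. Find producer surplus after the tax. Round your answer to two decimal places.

21.76

Rewriting supply in inverse form: P = 99.5 + 5Q.
Pre-tax equilibrium: 159 - 5Q = 99.5 + 5Q gives Q* = 5.95, P* = 129.25.
A tax on sellers shifts supply up by 30: 159 - 5Q = 99.5 + 5Q + 30, so Q_t = 2.95. Buyers pay P_b = 144.25; sellers receive P_s = P_b - 30 = 114.25.
PS = (1/2)(Q_t)(P_s - 99.5) = (1/2)(2.95)(14.75) = 21.7563.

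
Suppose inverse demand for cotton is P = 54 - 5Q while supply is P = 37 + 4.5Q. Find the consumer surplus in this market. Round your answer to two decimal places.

Set 54 - 5Q = 37 + 4.5Q, which gives 17 = 9.5Q, so Q* = 1.7895 and P* = 54 - 5(1.7895) = 45.0526.
Consumer surplus is the triangle under demand above P*: (1/2)(1.7895)(54 - 45.0526) = (1/2)(1.7895)(8.9474) = 8.0055.

8.01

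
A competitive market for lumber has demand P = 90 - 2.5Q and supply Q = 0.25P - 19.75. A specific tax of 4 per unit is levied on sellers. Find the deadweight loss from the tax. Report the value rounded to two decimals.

Rewriting supply in inverse form: P = 79 + 4Q.
Pre-tax equilibrium: 90 - 2.5Q = 79 + 4Q gives Q* = 1.6923, P* = 85.7692.
With the tax, sellers need 4 more per unit: 90 - 2.5Q = 79 + 4Q + 4, so Q_t = 1.0769. Buyers pay P_b = 87.3077; sellers receive P_s = P_b - 4 = 83.3077.
Deadweight loss is the triangle between the curves from Q_t to Q*: (1/2)(1.6923 - 1.0769)(4) = 1.2308.

1.23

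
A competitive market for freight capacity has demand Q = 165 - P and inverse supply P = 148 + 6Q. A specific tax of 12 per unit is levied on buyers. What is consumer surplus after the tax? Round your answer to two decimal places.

Rewriting demand in inverse form: P = 165 - Q.
Pre-tax equilibrium: 165 - Q = 148 + 6Q gives Q* = 2.4286, P* = 162.5714.
A tax on buyers shifts demand down by 12: (165 - 12) - Q = 148 + 6Q, so Q_t = 0.7143. Buyers pay P_b = 164.2857; sellers receive P_s = P_b - 12 = 152.2857.
CS = (1/2)(Q_t)(165 - P_b) = (1/2)(0.7143)(0.7143) = 0.2551.

0.26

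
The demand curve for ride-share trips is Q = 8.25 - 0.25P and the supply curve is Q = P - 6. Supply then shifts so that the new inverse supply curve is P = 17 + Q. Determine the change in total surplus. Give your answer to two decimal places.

Rewriting demand in inverse form: P = 33 - 4Q.
Rewriting supply in inverse form: P = 6 + Q.
Initial equilibrium: Q_0 = 5.4, P_0 = 11.4; CS_0 = (1/2)(5.4)(21.6) = 58.32, PS_0 = (1/2)(5.4)(5.4) = 14.58.
New equilibrium: 33 - 4Q = 17 + Q gives Q_1 = 3.2, P_1 = 20.2; CS_1 = 20.48, PS_1 = 5.12.
Change in total surplus = (20.48 + 5.12) - (58.32 + 14.58) = -47.3.

-47.30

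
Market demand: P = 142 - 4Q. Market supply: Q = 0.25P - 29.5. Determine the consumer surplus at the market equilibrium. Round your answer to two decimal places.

18.00

Rewriting supply in inverse form: P = 118 + 4Q.
Set 142 - 4Q = 118 + 4Q, which gives 24 = 8Q, so Q* = 3 and P* = 142 - 4(3) = 130.
Consumer surplus is the triangle under demand above P*: (1/2)(3)(142 - 130) = (1/2)(3)(12) = 18.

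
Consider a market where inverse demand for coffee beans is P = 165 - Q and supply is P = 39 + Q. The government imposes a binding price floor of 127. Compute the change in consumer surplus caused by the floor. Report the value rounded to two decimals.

-1262.50

Without the control, 165 - Q = 39 + Q so Q* = 63 and P* = 102.
At the floor price 127, quantity demanded is (165 - 127)/1 = 38; demand is the short side, so Q = 38 trades at P = 127.
CS goes from (1/2)(63)(63) = 1984.5 to 722 (computed as (165 - 127)(38) - (1/2)(1)(38)^2), a change of -1262.5.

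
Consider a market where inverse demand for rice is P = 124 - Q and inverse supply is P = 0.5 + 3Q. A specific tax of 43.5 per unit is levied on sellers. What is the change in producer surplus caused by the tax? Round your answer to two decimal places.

-829.90

Pre-tax equilibrium: 124 - Q = 0.5 + 3Q gives Q* = 30.875, P* = 93.125.
A tax on sellers shifts supply up by 43.5: 124 - Q = 0.5 + 3Q + 43.5, so Q_t = 20. Buyers pay P_b = 104; sellers receive P_s = P_b - 43.5 = 60.5.
PS falls from (1/2)(30.875)(92.625) = 1429.8984 to (1/2)(20)(60) = 600, a change of -829.8984.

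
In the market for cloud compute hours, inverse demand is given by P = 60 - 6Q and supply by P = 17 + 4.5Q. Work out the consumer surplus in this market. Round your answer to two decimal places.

50.31

Equilibrium: 60 - 6Q = 17 + 4.5Q, so Q* = 4.0952 and P* = 35.4286.
CS is the area between the demand curve and P* from 0 to Q*: (1/2)(4.0952)(24.5714) = 50.3129.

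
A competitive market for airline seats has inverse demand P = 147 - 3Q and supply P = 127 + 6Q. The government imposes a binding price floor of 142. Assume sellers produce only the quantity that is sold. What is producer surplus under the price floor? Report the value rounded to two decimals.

Without the control, 147 - 3Q = 127 + 6Q so Q* = 2.2222 and P* = 140.3333.
At P = 142, buyers demand (147 - 142)/3 = 1.6667 while sellers would supply more, so the quantity traded is 1.6667 at price 142.
The supply price at Q = 1.6667 is 137. PS is the trapezoid between 142 and supply over [0, 1.6667]: (1/2)[(142 - 127) + (142 - 137)](1.6667) = 16.6667.

16.67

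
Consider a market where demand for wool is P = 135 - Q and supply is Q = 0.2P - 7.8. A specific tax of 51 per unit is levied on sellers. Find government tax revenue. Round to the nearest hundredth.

382.50

Rewriting supply in inverse form: P = 39 + 5Q.
Pre-tax equilibrium: 135 - Q = 39 + 5Q gives Q* = 16, P* = 119.
With the tax, sellers need 51 more per unit: 135 - Q = 39 + 5Q + 51, so Q_t = 7.5. Buyers pay P_b = 127.5; sellers receive P_s = P_b - 51 = 76.5.
Tax revenue = t x Q_t = 51 x 7.5 = 382.5.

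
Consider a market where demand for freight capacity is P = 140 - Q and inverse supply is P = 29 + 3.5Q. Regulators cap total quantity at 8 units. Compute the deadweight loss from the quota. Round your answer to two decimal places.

Unrestricted equilibrium: Q* = (140 - 29)/(1 + 3.5) = 24.6667.
At Q = 8 the demand price is 140 - (8) = 132 and the supply price is 29 + 3.5(8) = 57.
Deadweight loss is the triangle between the curves from 8 to 24.6667: (1/2)(132 - 57)(24.6667 - 8) = 625.

625.00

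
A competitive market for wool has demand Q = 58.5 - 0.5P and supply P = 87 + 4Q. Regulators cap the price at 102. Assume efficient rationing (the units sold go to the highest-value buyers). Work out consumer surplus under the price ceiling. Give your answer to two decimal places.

42.19

Rewriting demand in inverse form: P = 117 - 2Q.
Free-market equilibrium: 117 - 2Q = 87 + 4Q gives Q* = 5, P* = 107.
At the ceiling price 102, quantity supplied is (102 - 87)/4 = 3.75; supply is the short side, so Q = 3.75 trades at P = 102.
The demand price at Q = 3.75 is 109.5. CS is the trapezoid between demand and 102 over [0, 3.75]: (1/2)[(117 - 102) + (109.5 - 102)](3.75) = 42.1875.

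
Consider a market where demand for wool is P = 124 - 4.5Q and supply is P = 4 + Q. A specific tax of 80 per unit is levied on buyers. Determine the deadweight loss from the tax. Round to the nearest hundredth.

581.82

Without the tax, 124 - 4.5Q = 4 + Q so Q* = 21.8182 and P* = 25.8182.
A tax on buyers shifts demand down by 80: (124 - 80) - 4.5Q = 4 + Q, so Q_t = 7.2727. Buyers pay P_b = 91.2727; sellers receive P_s = P_b - 80 = 11.2727.
Deadweight loss is the triangle between the curves from Q_t to Q*: (1/2)(21.8182 - 7.2727)(80) = 581.8182.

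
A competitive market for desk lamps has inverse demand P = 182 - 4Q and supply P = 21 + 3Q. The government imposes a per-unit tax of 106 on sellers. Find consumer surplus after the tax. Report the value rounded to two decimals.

Pre-tax equilibrium: 182 - 4Q = 21 + 3Q gives Q* = 23, P* = 90.
With the tax, sellers need 106 more per unit: 182 - 4Q = 21 + 3Q + 106, so Q_t = 7.8571. Buyers pay P_b = 150.5714; sellers receive P_s = P_b - 106 = 44.5714.
CS = (1/2)(Q_t)(182 - P_b) = (1/2)(7.8571)(31.4286) = 123.4694.

123.47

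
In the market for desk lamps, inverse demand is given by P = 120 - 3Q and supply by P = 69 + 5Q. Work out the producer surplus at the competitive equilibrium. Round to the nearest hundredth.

Equilibrium: 120 - 3Q = 69 + 5Q, so Q* = 6.375 and P* = 100.875.
PS is the area between P* and the supply curve from 0 to Q*: (1/2)(6.375)(31.875) = 101.6016.

101.60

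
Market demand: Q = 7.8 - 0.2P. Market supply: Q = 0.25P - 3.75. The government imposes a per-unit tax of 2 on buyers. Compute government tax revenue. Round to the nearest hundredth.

Rewriting demand in inverse form: P = 39 - 5Q.
Rewriting supply in inverse form: P = 15 + 4Q.
Without the tax, 39 - 5Q = 15 + 4Q so Q* = 2.6667 and P* = 25.6667.
With the tax, buyers' net willingness to pay falls by 2: (39 - 2) - 5Q = 15 + 4Q, so Q_t = 2.4444. Buyers pay P_b = 26.7778; sellers receive P_s = P_b - 2 = 24.7778.
Revenue is the tax times quantity traded: 2 x 2.4444 = 4.8889.

4.89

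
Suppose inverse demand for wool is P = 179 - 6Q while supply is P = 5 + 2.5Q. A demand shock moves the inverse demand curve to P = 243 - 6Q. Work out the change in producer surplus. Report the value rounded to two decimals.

456.19

Initial equilibrium: Q_0 = 20.4706, P_0 = 56.1765; CS_0 = (1/2)(20.4706)(122.8235) = 1257.1349, PS_0 = (1/2)(20.4706)(51.1765) = 523.8062.
New equilibrium: 243 - 6Q = 5 + 2.5Q gives Q_1 = 28, P_1 = 75; CS_1 = 2352, PS_1 = 980.
Change in producer surplus = 980 - 523.8062 = 456.1938.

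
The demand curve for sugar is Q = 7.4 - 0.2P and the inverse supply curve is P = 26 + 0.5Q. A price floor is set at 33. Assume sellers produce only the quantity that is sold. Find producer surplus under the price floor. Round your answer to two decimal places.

Rewriting demand in inverse form: P = 37 - 5Q.
Free-market equilibrium: 37 - 5Q = 26 + 0.5Q gives Q* = 2, P* = 27.
At the floor price 33, quantity demanded is (37 - 33)/5 = 0.8; demand is the short side, so Q = 0.8 trades at P = 33.
The supply price at Q = 0.8 is 26.4. PS is the trapezoid between 33 and supply over [0, 0.8]: (1/2)[(33 - 26) + (33 - 26.4)](0.8) = 5.44.

5.44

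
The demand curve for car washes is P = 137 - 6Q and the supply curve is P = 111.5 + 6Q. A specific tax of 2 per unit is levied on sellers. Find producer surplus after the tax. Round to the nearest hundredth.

Without the tax, 137 - 6Q = 111.5 + 6Q so Q* = 2.125 and P* = 124.25.
With the tax, sellers need 2 more per unit: 137 - 6Q = 111.5 + 6Q + 2, so Q_t = 1.9583. Buyers pay P_b = 125.25; sellers receive P_s = P_b - 2 = 123.25.
Producer surplus is the triangle above supply below P_s: (1/2)(1.9583)(123.25 - 111.5) = 11.5052.

11.51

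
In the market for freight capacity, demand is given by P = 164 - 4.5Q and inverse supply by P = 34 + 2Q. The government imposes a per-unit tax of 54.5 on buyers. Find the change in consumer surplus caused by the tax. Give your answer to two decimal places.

Pre-tax equilibrium: 164 - 4.5Q = 34 + 2Q gives Q* = 20, P* = 74.
A tax on buyers shifts demand down by 54.5: (164 - 54.5) - 4.5Q = 34 + 2Q, so Q_t = 11.6154. Buyers pay P_b = 111.7308; sellers receive P_s = P_b - 54.5 = 57.2308.
CS falls from (1/2)(20)(90) = 900 to (1/2)(11.6154)(52.2692) = 303.5636, a change of -596.4364.

-596.44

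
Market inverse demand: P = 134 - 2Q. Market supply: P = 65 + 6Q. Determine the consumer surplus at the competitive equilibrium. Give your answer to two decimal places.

74.39

Setting demand equal to supply, 69 = 8Q, so Q* = 8.625 and P* = 116.75.
Consumer surplus is the triangle under demand above P*: (1/2)(8.625)(134 - 116.75) = (1/2)(8.625)(17.25) = 74.3906.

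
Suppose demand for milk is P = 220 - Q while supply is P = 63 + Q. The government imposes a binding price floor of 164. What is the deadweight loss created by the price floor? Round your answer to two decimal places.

Free-market equilibrium: 220 - Q = 63 + Q gives Q* = 78.5, P* = 141.5.
At P = 164, buyers demand (220 - 164)/1 = 56 while sellers would supply more, so the quantity traded is 56 at price 164.
The lost-trades triangle has base Q* - 56 = 22.5 and height equal to the gap between the curves at Q = 56, which is 164 - 119 = 45. DWL = (1/2)(22.5)(45) = 506.25.

506.25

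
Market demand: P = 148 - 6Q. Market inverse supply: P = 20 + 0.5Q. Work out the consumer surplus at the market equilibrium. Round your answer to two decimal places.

1163.36

Set 148 - 6Q = 20 + 0.5Q, which gives 128 = 6.5Q, so Q* = 19.6923 and P* = 148 - 6(19.6923) = 29.8462.
The demand choke price is 148, so CS = (1/2)(Q*)(148 - P*) = (1/2)(19.6923)(118.1538) = 1163.3609.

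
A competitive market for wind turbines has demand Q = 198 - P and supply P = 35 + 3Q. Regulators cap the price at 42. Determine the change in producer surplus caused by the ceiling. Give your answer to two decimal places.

-2482.68

Rewriting demand in inverse form: P = 198 - Q.
Free-market equilibrium: 198 - Q = 35 + 3Q gives Q* = 40.75, P* = 157.25.
At the ceiling price 42, quantity supplied is (42 - 35)/3 = 2.3333; supply is the short side, so Q = 2.3333 trades at P = 42.
PS goes from (1/2)(40.75)(122.25) = 2490.8438 to 8.1667 (computed as (42 - 35)(2.3333) - (1/2)(3)(2.3333)^2), a change of -2482.6771.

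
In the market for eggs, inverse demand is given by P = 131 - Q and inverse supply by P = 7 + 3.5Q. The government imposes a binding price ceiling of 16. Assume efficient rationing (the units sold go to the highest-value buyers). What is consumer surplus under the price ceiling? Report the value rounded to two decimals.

292.41

Free-market equilibrium: 131 - Q = 7 + 3.5Q gives Q* = 27.5556, P* = 103.4444.
At the ceiling price 16, quantity supplied is (16 - 7)/3.5 = 2.5714; supply is the short side, so Q = 2.5714 trades at P = 16.
The demand price at Q = 2.5714 is 128.4286. CS is the trapezoid between demand and 16 over [0, 2.5714]: (1/2)[(131 - 16) + (128.4286 - 16)](2.5714) = 292.4082.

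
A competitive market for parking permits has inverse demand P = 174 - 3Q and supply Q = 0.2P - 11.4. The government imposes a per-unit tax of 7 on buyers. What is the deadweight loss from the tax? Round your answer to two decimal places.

Rewriting supply in inverse form: P = 57 + 5Q.
Without the tax, 174 - 3Q = 57 + 5Q so Q* = 14.625 and P* = 130.125.
With the tax, buyers' net willingness to pay falls by 7: (174 - 7) - 3Q = 57 + 5Q, so Q_t = 13.75. Buyers pay P_b = 132.75; sellers receive P_s = P_b - 7 = 125.75.
Deadweight loss is the triangle between the curves from Q_t to Q*: (1/2)(14.625 - 13.75)(7) = 3.0625.

3.06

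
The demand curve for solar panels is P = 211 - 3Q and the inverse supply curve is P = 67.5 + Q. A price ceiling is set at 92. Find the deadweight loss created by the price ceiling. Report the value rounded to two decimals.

258.78

Free-market equilibrium: 211 - 3Q = 67.5 + Q gives Q* = 35.875, P* = 103.375.
At the ceiling price 92, quantity supplied is (92 - 67.5)/1 = 24.5; supply is the short side, so Q = 24.5 trades at P = 92.
At Q = 24.5 the demand price is 137.5 and the supply price is 92. Deadweight loss is the triangle between the curves from 24.5 to 35.875: (1/2)(137.5 - 92)(35.875 - 24.5) = 258.7812.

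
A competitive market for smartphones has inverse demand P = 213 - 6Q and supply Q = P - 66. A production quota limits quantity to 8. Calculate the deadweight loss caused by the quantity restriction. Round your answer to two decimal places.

Rewriting supply in inverse form: P = 66 + Q.
Without the quota, 213 - 6Q = 66 + Q gives Q* = 21.
At Q = 8 the demand price is 213 - 6(8) = 165 and the supply price is 66 + (8) = 74.
Deadweight loss is the triangle between the curves from 8 to 21: (1/2)(165 - 74)(21 - 8) = 591.5.

591.50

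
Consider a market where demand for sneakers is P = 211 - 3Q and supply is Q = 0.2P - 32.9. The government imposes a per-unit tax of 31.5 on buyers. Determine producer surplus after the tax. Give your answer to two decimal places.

Rewriting supply in inverse form: P = 164.5 + 5Q.
Without the tax, 211 - 3Q = 164.5 + 5Q so Q* = 5.8125 and P* = 193.5625.
A tax on buyers shifts demand down by 31.5: (211 - 31.5) - 3Q = 164.5 + 5Q, so Q_t = 1.875. Buyers pay P_b = 205.375; sellers receive P_s = P_b - 31.5 = 173.875.
PS = (1/2)(Q_t)(P_s - 164.5) = (1/2)(1.875)(9.375) = 8.7891.

8.79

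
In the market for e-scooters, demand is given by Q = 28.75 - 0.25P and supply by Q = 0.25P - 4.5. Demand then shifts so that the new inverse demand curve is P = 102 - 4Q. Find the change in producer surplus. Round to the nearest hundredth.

-73.53

Rewriting demand in inverse form: P = 115 - 4Q.
Rewriting supply in inverse form: P = 18 + 4Q.
Initial equilibrium: Q_0 = 12.125, P_0 = 66.5; CS_0 = (1/2)(12.125)(48.5) = 294.0312, PS_0 = (1/2)(12.125)(48.5) = 294.0312.
New equilibrium: 102 - 4Q = 18 + 4Q gives Q_1 = 10.5, P_1 = 60; CS_1 = 220.5, PS_1 = 220.5.
Change in producer surplus = 220.5 - 294.0312 = -73.5312.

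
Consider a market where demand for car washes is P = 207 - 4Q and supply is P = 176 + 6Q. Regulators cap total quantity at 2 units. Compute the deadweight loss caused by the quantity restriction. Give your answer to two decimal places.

Without the quota, 207 - 4Q = 176 + 6Q gives Q* = 3.1.
At Q = 2 the demand price is 207 - 4(2) = 199 and the supply price is 176 + 6(2) = 188.
Deadweight loss is the triangle between the curves from 2 to 3.1: (1/2)(199 - 188)(3.1 - 2) = 6.05.

6.05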